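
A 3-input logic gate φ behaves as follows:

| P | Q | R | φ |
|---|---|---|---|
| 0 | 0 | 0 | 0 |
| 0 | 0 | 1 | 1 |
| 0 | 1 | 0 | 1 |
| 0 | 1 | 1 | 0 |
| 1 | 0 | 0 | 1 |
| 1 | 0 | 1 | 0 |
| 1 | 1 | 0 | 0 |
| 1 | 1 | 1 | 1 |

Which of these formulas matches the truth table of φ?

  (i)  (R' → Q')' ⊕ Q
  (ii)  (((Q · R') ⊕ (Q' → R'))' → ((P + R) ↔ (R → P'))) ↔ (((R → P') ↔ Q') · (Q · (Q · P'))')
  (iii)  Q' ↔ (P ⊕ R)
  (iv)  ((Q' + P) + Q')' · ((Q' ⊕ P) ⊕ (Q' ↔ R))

iii

(i) disagrees with φ on (0,0,1) (formula → 0, table → 1); rule it out.
(ii) disagrees with φ on (0,0,0) (formula → 1, table → 0); rule it out.
(iv) disagrees with φ on (0,0,1) (formula → 0, table → 1); rule it out.
Only (iii) survives; checking it on all 8 rows confirms it matches φ.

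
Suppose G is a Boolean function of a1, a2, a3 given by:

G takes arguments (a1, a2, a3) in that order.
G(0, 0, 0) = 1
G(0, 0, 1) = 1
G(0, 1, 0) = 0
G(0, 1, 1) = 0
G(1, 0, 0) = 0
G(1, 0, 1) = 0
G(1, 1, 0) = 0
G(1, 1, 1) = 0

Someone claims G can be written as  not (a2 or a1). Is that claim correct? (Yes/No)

Yes

Evaluate not (a2 or a1) on each row and compare to G:
  a1=0, a2=0, a3=0: formula gives 1, G = 1 ✓
  a1=0, a2=0, a3=1: formula gives 1, G = 1 ✓
  a1=0, a2=1, a3=0: formula gives 0, G = 0 ✓
  a1=0, a2=1, a3=1: formula gives 0, G = 0 ✓
  a1=1, a2=0, a3=0: formula gives 0, G = 0 ✓
  … (the remaining 3 rows also agree.)
No disagreement on any input; they are logically equivalent.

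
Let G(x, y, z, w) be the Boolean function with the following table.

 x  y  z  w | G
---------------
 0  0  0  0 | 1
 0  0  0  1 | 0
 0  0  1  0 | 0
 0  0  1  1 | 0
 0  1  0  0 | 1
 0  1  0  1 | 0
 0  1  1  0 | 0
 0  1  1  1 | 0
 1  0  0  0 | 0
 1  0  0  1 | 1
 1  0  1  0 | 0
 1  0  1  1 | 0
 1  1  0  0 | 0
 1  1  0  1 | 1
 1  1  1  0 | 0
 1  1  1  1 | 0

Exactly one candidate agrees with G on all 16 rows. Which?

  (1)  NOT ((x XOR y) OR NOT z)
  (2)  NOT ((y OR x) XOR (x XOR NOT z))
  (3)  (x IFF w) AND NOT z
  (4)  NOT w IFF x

3

(1) fails at (0,0,0,0): the formula yields 0, G is 1.
(2) fails at (0,0,0,0): the formula yields 0, G is 1.
(4) fails at (0,0,0,0): the formula yields 0, G is 1.
Only (3) survives; checking it on all 16 rows confirms it matches G.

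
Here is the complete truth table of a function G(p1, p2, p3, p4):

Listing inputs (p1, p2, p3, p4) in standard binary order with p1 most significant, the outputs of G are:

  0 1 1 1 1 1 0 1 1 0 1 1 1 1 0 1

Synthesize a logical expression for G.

G(p1, p2, p3, p4) = ((((((p1' · p2') · p3') · p4') + (((p1' · p2) · p3) · p4')) + (((p1 · p2') · p3') · p4)) + (((p1 · p2) · p3) · p4'))'

The 0-rows are (0,0,0,0), (0,1,1,0), (1,0,0,1), (1,1,1,0). Take each as a conjunction (¬p1·¬p2·¬p3·¬p4, ¬p1·p2·p3·¬p4, p1·¬p2·¬p3·p4, p1·p2·p3·¬p4), form their disjunction, and complement — that gives a formula that is 1 everywhere G is.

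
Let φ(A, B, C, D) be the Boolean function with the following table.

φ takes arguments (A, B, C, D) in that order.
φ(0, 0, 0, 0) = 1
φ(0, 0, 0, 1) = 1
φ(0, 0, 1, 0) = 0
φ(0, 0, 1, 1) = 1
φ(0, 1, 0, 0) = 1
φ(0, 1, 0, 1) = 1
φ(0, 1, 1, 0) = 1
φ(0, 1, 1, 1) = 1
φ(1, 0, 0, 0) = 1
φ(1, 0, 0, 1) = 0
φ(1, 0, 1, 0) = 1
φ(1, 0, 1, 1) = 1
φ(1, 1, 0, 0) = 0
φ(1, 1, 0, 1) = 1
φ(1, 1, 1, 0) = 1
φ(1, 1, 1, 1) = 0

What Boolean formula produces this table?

There are just 4 zero rows: (0,0,1,0), (1,0,0,1), (1,1,0,0), (1,1,1,1). Their minterms are ¬A·¬B·C·¬D, A·¬B·¬C·D, A·B·¬C·¬D, A·B·C·D; the OR of those covers precisely the 0-outputs, and negating it yields φ.

φ(A, B, C, D) = ¬((((((¬A ∧ ¬B) ∧ C) ∧ ¬D) ∨ (((A ∧ ¬B) ∧ ¬C) ∧ D)) ∨ (((A ∧ B) ∧ ¬C) ∧ ¬D)) ∨ (((A ∧ B) ∧ C) ∧ D))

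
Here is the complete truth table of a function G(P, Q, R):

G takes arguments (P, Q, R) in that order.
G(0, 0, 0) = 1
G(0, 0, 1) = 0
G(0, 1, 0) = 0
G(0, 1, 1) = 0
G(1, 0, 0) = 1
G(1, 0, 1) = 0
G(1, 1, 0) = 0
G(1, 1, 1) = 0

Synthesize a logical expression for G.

G(P, Q, R) = ((NOT P AND NOT Q) AND NOT R) OR ((P AND NOT Q) AND NOT R)

Collect the rows where G=1 — (0,0,0), (1,0,0) — and write one minterm per row: ¬P·¬Q·¬R, P·¬Q·¬R. Their union (logical OR) reproduces the table exactly.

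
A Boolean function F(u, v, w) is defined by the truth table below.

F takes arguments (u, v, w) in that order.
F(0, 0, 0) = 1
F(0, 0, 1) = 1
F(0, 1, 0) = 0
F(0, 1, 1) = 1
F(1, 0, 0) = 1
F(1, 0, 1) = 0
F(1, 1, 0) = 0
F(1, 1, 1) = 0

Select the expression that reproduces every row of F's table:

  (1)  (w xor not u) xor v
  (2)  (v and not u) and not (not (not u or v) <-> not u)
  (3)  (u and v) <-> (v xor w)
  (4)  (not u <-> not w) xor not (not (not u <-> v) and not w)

(1): at (0,0,1) it gives 0, but F = 1 — eliminated.
(2): at (0,0,0) it gives 0, but F = 1 — eliminated.
(3): at (0,0,1) it gives 0, but F = 1 — eliminated.
(4) is the remaining candidate, and it agrees with F on all 8 inputs.

4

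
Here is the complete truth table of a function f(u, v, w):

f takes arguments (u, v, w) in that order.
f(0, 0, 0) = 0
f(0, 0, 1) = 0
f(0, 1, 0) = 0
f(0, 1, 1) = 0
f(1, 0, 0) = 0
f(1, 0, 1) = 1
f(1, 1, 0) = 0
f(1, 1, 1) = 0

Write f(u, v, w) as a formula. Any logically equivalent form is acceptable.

f(u, v, w) = (u ∧ ¬v) ∧ w

f is 1 on exactly one input, (1,0,1), whose minterm is u·¬v·w. So f is just that conjunction.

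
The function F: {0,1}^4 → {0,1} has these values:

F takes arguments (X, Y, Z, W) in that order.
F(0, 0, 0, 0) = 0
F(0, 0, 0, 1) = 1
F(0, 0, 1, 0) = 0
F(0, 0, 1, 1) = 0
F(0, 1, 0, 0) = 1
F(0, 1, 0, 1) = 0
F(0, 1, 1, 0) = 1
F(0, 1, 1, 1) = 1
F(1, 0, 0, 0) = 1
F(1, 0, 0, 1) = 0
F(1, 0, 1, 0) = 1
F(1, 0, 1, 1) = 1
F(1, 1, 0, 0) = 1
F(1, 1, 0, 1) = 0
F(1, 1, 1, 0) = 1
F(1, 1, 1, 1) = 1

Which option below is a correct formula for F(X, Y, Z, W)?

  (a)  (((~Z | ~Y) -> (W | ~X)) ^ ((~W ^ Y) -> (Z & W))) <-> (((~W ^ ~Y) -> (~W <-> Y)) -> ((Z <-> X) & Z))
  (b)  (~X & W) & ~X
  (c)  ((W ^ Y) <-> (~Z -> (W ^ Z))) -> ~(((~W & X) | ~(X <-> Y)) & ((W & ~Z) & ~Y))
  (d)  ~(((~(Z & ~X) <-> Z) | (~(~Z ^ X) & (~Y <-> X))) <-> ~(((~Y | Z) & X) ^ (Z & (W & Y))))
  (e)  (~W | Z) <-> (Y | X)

(a): at (0,0,1,1) it gives 1, but F = 0 — eliminated.
(b): at (0,0,1,1) it gives 1, but F = 0 — eliminated.
(c): at (0,0,0,0) it gives 1, but F = 0 — eliminated.
(d): at (0,0,0,0) it gives 1, but F = 0 — eliminated.
That leaves (e). Evaluating it on every row reproduces the table of F exactly.

e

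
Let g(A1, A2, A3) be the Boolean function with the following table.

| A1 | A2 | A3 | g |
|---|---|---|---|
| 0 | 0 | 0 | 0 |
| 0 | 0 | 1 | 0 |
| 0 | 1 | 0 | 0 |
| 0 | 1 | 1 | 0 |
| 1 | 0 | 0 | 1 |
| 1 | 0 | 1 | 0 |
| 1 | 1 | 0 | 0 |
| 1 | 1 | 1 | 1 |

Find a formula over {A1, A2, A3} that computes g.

The 1-rows are (1,0,0), (1,1,1). Each contributes one minterm — A1·¬A2·¬A3; A1·A2·A3 — and their disjunction is a sum-of-products form of g.

g(A1, A2, A3) = ((A1 & ~A2) & ~A3) | ((A1 & A2) & A3)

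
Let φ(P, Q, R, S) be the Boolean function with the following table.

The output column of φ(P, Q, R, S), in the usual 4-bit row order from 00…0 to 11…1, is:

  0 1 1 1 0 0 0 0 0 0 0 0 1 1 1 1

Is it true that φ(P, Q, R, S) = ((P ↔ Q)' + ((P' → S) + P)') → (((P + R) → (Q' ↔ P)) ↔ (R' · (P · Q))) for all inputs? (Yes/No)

Evaluate ((P ↔ Q)' + ((P' → S) + P)') → (((P + R) → (Q' ↔ P)) ↔ (R' · (P · Q))) on each row and compare to φ:
  P=0, Q=0, R=0, S=0: formula gives 0, φ = 0 ✓
  P=0, Q=0, R=0, S=1: formula gives 1, φ = 1 ✓
  P=0, Q=0, R=1, S=0: formula gives 1, φ = 1 ✓
  P=0, Q=0, R=1, S=1: formula gives 1, φ = 1 ✓
  …and likewise for the remaining 12 rows.
All 16 rows match — the expression computes φ exactly.

Yes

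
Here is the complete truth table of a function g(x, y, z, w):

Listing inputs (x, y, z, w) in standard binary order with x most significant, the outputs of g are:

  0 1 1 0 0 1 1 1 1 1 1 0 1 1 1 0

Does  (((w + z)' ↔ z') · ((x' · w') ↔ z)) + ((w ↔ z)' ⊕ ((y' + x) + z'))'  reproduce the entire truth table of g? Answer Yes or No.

Yes

Evaluate (((w + z)' ↔ z') · ((x' · w') ↔ z)) + ((w ↔ z)' ⊕ ((y' + x) + z'))' on each row and compare to g:
  x=0, y=0, z=0, w=0: formula gives 0, g = 0 ✓
  x=0, y=0, z=0, w=1: formula gives 1, g = 1 ✓
  x=0, y=0, z=1, w=0: formula gives 1, g = 1 ✓
  x=0, y=0, z=1, w=1: formula gives 0, g = 0 ✓
  …and likewise for the remaining 12 rows.
All 16 rows match — the expression computes g exactly.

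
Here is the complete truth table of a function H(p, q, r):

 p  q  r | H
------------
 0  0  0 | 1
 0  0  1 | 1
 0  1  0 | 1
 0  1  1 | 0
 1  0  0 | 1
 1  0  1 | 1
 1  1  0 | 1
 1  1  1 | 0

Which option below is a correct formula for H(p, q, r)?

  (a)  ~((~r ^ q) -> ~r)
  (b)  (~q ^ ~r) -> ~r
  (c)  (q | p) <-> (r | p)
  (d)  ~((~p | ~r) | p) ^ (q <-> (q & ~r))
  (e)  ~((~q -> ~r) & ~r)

(a) disagrees with H on (0,0,0) (formula → 0, table → 1); rule it out.
(b) disagrees with H on (0,0,1) (formula → 0, table → 1); rule it out.
(c) disagrees with H on (0,0,1) (formula → 0, table → 1); rule it out.
(e) disagrees with H on (0,0,0) (formula → 0, table → 1); rule it out.
(d) is the remaining candidate, and it agrees with H on all 8 inputs.

d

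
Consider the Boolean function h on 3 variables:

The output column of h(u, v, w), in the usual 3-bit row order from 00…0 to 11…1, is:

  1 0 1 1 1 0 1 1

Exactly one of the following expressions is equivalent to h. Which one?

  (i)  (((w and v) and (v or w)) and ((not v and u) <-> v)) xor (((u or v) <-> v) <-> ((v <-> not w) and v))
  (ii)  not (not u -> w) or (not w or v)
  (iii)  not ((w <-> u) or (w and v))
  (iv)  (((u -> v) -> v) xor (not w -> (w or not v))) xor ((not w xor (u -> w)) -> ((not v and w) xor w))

ii

(i) disagrees with h on (0,0,0) (formula → 0, table → 1); rule it out.
(iii) disagrees with h on (0,0,0) (formula → 0, table → 1); rule it out.
(iv) disagrees with h on (0,0,0) (formula → 0, table → 1); rule it out.
(ii) is the remaining candidate, and it agrees with h on all 8 inputs.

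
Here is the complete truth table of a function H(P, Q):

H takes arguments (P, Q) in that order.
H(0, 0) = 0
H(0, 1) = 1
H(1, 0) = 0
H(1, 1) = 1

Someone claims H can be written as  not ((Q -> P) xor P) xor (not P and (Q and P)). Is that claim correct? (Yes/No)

No

Evaluate not ((Q -> P) xor P) xor (not P and (Q and P)) on each row and compare to H:
  P=0, Q=0: formula gives 0, H = 0 ✓
  P=0, Q=1: formula gives 1, H = 1 ✓
  P=1, Q=0: formula gives 1, but H = 0 ✗
Since they disagree at (1,0), the expression is not a correct formula for H.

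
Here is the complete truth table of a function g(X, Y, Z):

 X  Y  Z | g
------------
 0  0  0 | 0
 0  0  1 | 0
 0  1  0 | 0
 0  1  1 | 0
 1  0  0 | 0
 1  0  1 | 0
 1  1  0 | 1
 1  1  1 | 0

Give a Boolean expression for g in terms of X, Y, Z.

g(X, Y, Z) = (X AND Y) AND NOT Z

Only row (1,1,0) gives 1. That row's minterm X·Y·¬Z is g directly.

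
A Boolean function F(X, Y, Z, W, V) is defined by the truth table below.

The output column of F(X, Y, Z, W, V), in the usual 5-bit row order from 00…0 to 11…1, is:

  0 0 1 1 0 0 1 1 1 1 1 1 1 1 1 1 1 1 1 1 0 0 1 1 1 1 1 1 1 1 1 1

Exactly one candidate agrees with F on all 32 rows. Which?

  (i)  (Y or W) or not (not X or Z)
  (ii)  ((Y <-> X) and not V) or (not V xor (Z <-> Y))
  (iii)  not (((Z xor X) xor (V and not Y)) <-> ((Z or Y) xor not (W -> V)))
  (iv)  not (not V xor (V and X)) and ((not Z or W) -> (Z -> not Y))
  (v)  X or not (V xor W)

i

(ii): at (0,0,0,0,0) it gives 1, but F = 0 — eliminated.
(iii): at (0,0,0,0,1) it gives 1, but F = 0 — eliminated.
(iv): at (0,0,0,0,1) it gives 1, but F = 0 — eliminated.
(v): at (0,0,0,0,0) it gives 1, but F = 0 — eliminated.
(i) is the remaining candidate, and it agrees with F on all 32 inputs.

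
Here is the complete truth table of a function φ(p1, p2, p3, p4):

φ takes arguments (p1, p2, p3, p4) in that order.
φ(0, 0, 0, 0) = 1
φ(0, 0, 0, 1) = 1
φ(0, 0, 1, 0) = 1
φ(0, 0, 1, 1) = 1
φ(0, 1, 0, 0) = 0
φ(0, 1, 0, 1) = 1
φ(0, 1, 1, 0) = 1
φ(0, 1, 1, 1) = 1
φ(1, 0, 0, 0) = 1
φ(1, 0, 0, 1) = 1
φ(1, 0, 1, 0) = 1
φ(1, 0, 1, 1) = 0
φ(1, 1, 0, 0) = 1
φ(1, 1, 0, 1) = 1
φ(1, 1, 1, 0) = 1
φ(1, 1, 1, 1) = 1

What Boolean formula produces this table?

There are just 2 zero rows: (0,1,0,0), (1,0,1,1). Their minterms are ¬p1·p2·¬p3·¬p4, p1·¬p2·p3·p4; the OR of those covers precisely the 0-outputs, and negating it yields φ.

φ(p1, p2, p3, p4) = ¬((((¬p1 ∧ p2) ∧ ¬p3) ∧ ¬p4) ∨ (((p1 ∧ ¬p2) ∧ p3) ∧ p4))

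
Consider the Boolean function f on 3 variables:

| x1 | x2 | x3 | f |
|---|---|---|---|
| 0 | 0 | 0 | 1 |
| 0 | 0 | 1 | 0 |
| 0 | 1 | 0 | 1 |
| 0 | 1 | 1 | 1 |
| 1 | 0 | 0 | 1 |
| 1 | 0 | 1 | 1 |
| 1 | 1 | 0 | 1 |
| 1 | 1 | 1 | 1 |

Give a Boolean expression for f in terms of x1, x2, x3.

f(x1, x2, x3) = NOT ((NOT x1 AND NOT x2) AND x3)

Only row (0,0,1) gives 0. So f is 1 everywhere except there — the complement of the minterm ¬x1·¬x2·x3.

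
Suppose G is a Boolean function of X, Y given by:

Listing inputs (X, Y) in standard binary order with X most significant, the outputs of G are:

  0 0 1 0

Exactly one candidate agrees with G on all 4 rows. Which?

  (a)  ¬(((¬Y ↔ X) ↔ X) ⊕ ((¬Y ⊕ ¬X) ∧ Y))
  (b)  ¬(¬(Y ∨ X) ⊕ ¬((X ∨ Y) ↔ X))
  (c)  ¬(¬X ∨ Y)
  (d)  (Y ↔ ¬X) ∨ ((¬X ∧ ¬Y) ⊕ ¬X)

c

(a) fails at (1,0): the formula yields 0, G is 1.
(b) fails at (1,1): the formula yields 1, G is 0.
(d) fails at (0,1): the formula yields 1, G is 0.
That leaves (c). Evaluating it on every row reproduces the table of G exactly.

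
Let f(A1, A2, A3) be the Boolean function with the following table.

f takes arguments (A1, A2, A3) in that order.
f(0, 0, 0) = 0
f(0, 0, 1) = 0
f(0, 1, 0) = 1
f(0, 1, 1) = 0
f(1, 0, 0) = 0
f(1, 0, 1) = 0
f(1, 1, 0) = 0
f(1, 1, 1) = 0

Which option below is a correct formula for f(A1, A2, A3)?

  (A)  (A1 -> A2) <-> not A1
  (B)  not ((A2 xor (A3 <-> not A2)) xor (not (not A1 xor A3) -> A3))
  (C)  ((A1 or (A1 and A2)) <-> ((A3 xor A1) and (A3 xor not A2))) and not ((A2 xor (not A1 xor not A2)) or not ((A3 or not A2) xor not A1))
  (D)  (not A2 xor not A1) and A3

C

(A) disagrees with f on (0,0,0) (formula → 1, table → 0); rule it out.
(B) disagrees with f on (0,0,1) (formula → 1, table → 0); rule it out.
(D) disagrees with f on (0,1,0) (formula → 0, table → 1); rule it out.
Only (C) survives; checking it on all 8 rows confirms it matches f.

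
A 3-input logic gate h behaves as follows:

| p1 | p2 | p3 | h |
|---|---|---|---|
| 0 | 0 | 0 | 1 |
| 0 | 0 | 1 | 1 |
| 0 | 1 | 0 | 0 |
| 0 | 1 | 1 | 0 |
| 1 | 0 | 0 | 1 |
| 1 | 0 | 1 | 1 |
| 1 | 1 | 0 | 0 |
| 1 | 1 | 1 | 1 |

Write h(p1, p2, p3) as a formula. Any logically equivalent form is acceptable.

The 0-rows are (0,1,0), (0,1,1), (1,1,0). Take each as a conjunction (¬p1·p2·¬p3, ¬p1·p2·p3, p1·p2·¬p3), form their disjunction, and complement — that gives a formula that is 1 everywhere h is.

h(p1, p2, p3) = ¬((((¬p1 ∧ p2) ∧ ¬p3) ∨ ((¬p1 ∧ p2) ∧ p3)) ∨ ((p1 ∧ p2) ∧ ¬p3))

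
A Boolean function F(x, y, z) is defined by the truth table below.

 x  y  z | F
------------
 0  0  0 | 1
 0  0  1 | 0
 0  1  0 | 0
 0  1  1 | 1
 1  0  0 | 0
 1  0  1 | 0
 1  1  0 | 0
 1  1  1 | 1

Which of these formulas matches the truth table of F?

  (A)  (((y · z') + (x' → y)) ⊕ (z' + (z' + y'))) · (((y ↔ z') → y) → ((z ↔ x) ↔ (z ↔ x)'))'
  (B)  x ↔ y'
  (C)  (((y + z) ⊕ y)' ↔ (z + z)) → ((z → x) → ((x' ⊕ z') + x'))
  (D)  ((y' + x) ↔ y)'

(B) fails at (0,0,0): the formula yields 0, F is 1.
(C) fails at (0,0,1): the formula yields 1, F is 0.
(D) fails at (0,0,1): the formula yields 1, F is 0.
That leaves (A). Evaluating it on every row reproduces the table of F exactly.

A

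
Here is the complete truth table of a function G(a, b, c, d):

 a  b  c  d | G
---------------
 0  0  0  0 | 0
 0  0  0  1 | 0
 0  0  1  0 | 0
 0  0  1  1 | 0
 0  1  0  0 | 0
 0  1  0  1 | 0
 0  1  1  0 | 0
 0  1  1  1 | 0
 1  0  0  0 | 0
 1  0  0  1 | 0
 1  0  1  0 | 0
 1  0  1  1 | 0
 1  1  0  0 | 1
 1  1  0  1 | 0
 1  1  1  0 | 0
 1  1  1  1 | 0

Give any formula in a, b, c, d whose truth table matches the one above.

G(a, b, c, d) = ((a and b) and not c) and not d

G is 1 on exactly one input, (1,1,0,0), whose minterm is a·b·¬c·¬d. So G is just that conjunction.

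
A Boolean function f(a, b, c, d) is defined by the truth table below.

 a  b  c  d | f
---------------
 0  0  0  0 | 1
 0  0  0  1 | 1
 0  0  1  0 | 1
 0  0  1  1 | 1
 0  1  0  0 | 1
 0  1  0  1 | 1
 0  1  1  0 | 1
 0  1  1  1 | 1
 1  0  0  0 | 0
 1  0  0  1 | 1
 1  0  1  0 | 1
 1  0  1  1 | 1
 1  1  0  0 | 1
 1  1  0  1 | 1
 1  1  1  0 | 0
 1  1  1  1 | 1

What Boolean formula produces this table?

f(a, b, c, d) = NOT ((((a AND NOT b) AND NOT c) AND NOT d) OR (((a AND b) AND c) AND NOT d))

There are just 2 zero rows: (1,0,0,0), (1,1,1,0). Their minterms are a·¬b·¬c·¬d, a·b·c·¬d; the OR of those covers precisely the 0-outputs, and negating it yields f.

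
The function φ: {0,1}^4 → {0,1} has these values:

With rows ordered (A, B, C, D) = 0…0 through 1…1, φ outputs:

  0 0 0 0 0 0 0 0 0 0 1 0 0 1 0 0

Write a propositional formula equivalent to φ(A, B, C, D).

φ(A, B, C, D) = (((A & ~B) & C) & ~D) | (((A & B) & ~C) & D)

The 1-rows are (1,0,1,0), (1,1,0,1). Each contributes one minterm — A·¬B·C·¬D; A·B·¬C·D — and their disjunction is a sum-of-products form of φ.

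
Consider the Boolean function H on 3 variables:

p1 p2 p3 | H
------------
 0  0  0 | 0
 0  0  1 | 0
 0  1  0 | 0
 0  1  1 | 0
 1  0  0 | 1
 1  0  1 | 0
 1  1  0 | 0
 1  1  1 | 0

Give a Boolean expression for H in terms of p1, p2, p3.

H is 1 on exactly one input, (1,0,0), whose minterm is p1·¬p2·¬p3. So H is just that conjunction.

H(p1, p2, p3) = (p1 ∧ ¬p2) ∧ ¬p3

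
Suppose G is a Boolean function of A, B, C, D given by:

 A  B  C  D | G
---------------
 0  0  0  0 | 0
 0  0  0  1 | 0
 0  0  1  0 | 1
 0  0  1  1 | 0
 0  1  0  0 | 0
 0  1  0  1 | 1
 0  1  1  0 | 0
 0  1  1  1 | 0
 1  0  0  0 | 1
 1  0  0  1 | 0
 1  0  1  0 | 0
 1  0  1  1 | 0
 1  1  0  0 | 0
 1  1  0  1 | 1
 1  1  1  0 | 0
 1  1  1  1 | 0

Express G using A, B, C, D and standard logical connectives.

G(A, B, C, D) = (((((A' · B') · C) · D') + (((A' · B) · C') · D)) + (((A · B') · C') · D')) + (((A · B) · C') · D)

Collect the rows where G=1 — (0,0,1,0), (0,1,0,1), (1,0,0,0), (1,1,0,1) — and write one minterm per row: ¬A·¬B·C·¬D, ¬A·B·¬C·D, A·¬B·¬C·¬D, A·B·¬C·D. Their union (logical OR) reproduces the table exactly.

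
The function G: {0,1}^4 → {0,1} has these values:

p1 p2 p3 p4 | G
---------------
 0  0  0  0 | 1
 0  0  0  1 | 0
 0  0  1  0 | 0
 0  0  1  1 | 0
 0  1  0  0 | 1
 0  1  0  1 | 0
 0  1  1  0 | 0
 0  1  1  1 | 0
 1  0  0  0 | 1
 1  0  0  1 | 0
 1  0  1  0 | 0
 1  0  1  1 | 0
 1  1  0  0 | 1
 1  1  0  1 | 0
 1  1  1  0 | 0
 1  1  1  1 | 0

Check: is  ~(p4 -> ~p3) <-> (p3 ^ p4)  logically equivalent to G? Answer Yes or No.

Check the formula against G row by row:
  p1=0, p2=0, p3=0, p4=0: formula gives 1, G = 1 ✓
  p1=0, p2=0, p3=0, p4=1: formula gives 0, G = 0 ✓
  p1=0, p2=0, p3=1, p4=0: formula gives 0, G = 0 ✓
  p1=0, p2=0, p3=1, p4=1: formula gives 0, G = 0 ✓
  … (the remaining 12 rows also agree.)
All 16 rows match — the expression computes G exactly.

Yes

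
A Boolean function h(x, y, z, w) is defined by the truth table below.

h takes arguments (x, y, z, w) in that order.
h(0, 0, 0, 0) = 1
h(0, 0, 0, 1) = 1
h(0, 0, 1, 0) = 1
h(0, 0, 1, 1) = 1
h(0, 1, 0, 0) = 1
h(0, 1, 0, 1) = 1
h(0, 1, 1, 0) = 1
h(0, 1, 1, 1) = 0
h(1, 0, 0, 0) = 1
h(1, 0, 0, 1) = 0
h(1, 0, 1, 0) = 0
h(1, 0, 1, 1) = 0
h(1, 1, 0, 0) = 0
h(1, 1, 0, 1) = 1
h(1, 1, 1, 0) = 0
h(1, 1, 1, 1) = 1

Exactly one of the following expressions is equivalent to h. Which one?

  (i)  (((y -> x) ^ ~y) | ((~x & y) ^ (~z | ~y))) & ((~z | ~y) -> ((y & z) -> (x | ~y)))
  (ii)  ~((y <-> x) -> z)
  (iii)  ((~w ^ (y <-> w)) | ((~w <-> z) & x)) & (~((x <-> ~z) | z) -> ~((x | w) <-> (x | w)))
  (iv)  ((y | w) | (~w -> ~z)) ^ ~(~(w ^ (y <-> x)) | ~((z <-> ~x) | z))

iv

(i) fails at (0,1,0,0): the formula yields 0, h is 1.
(ii) fails at (0,0,1,0): the formula yields 0, h is 1.
(iii) fails at (0,0,0,0): the formula yields 0, h is 1.
Only (iv) survives; checking it on all 16 rows confirms it matches h.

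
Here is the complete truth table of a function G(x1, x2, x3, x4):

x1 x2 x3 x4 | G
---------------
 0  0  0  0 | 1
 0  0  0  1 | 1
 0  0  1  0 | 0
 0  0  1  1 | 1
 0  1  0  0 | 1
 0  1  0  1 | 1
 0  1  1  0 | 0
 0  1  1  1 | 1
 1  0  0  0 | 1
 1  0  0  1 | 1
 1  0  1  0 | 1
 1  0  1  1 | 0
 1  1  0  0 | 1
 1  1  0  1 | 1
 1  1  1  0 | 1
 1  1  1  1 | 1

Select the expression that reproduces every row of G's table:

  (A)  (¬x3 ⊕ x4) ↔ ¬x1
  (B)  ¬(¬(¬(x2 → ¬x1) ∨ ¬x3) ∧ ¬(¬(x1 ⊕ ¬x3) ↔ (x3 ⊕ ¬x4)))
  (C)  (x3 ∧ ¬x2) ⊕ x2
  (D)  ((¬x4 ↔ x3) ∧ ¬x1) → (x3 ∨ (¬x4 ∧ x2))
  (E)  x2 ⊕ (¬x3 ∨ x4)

(A) fails at (0,0,0,1): the formula yields 0, G is 1.
(C) fails at (0,0,0,0): the formula yields 0, G is 1.
(D) fails at (0,0,0,1): the formula yields 0, G is 1.
(E) fails at (0,1,0,0): the formula yields 0, G is 1.
That leaves (B). Evaluating it on every row reproduces the table of G exactly.

B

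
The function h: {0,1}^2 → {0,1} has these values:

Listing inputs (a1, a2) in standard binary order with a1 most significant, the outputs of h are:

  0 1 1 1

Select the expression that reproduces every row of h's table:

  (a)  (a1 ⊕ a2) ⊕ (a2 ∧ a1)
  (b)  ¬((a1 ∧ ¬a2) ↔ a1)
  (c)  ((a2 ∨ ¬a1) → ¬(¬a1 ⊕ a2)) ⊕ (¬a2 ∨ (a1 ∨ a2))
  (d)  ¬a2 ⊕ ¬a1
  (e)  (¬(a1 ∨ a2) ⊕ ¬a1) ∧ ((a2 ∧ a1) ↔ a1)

a

(b) disagrees with h on (0,1) (formula → 0, table → 1); rule it out.
(c) disagrees with h on (0,0) (formula → 1, table → 0); rule it out.
(d) disagrees with h on (1,1) (formula → 0, table → 1); rule it out.
(e) disagrees with h on (1,0) (formula → 0, table → 1); rule it out.
(a) is the remaining candidate, and it agrees with h on all 4 inputs.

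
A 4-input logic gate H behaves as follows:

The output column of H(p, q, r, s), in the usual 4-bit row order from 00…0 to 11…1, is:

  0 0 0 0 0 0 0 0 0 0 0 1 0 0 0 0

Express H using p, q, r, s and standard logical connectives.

Only row (1,0,1,1) gives 1. That row's minterm p·¬q·r·s is H directly.

H(p, q, r, s) = ((p · q') · r) · s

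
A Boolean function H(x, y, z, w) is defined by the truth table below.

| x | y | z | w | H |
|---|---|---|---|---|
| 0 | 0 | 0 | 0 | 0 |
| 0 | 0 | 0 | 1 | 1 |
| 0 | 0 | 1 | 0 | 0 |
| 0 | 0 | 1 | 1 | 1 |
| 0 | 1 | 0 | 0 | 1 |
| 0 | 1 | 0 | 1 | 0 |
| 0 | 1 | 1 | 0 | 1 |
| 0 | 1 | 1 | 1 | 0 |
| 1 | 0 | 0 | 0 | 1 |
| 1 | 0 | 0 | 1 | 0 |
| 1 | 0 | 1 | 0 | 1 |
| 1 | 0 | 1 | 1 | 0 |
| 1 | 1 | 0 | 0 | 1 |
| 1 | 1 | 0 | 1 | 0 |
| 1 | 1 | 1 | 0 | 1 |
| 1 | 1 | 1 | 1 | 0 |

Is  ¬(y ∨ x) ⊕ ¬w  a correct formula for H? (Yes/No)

Test each input against both H and the formula:
  x=0, y=0, z=0, w=0: formula gives 0, H = 0 ✓
  x=0, y=0, z=0, w=1: formula gives 1, H = 1 ✓
  x=0, y=0, z=1, w=0: formula gives 0, H = 0 ✓
  x=0, y=0, z=1, w=1: formula gives 1, H = 1 ✓
  … (the remaining 12 rows also agree.)
Every row agrees, so the formula is equivalent.

Yes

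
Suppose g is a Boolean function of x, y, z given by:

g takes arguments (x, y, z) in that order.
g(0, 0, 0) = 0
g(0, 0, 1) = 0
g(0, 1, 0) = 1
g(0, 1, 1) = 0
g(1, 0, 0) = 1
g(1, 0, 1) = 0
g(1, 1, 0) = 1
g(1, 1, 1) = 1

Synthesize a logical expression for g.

g(x, y, z) = ((((¬x ∧ y) ∧ ¬z) ∨ ((x ∧ ¬y) ∧ ¬z)) ∨ ((x ∧ y) ∧ ¬z)) ∨ ((x ∧ y) ∧ z)

Collect the rows where g=1 — (0,1,0), (1,0,0), (1,1,0), (1,1,1) — and write one minterm per row: ¬x·y·¬z, x·¬y·¬z, x·y·¬z, x·y·z. Their union (logical OR) reproduces the table exactly.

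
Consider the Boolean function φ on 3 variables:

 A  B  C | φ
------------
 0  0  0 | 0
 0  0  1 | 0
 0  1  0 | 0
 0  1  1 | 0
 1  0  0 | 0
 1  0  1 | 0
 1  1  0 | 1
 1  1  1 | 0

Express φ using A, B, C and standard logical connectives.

φ is 1 on exactly one input, (1,1,0), whose minterm is A·B·¬C. So φ is just that conjunction.

φ(A, B, C) = (A and B) and not C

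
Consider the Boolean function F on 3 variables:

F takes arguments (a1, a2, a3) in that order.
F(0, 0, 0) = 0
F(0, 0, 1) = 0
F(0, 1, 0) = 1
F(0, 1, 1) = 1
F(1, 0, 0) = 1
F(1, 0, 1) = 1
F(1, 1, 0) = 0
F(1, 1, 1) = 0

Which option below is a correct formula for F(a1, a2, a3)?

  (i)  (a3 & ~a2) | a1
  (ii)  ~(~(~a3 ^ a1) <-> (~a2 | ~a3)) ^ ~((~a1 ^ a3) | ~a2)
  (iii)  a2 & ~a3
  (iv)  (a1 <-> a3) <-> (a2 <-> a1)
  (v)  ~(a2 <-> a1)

v

(i): at (0,0,1) it gives 1, but F = 0 — eliminated.
(ii): at (0,0,0) it gives 1, but F = 0 — eliminated.
(iii): at (0,1,1) it gives 0, but F = 1 — eliminated.
(iv): at (0,0,0) it gives 1, but F = 0 — eliminated.
That leaves (v). Evaluating it on every row reproduces the table of F exactly.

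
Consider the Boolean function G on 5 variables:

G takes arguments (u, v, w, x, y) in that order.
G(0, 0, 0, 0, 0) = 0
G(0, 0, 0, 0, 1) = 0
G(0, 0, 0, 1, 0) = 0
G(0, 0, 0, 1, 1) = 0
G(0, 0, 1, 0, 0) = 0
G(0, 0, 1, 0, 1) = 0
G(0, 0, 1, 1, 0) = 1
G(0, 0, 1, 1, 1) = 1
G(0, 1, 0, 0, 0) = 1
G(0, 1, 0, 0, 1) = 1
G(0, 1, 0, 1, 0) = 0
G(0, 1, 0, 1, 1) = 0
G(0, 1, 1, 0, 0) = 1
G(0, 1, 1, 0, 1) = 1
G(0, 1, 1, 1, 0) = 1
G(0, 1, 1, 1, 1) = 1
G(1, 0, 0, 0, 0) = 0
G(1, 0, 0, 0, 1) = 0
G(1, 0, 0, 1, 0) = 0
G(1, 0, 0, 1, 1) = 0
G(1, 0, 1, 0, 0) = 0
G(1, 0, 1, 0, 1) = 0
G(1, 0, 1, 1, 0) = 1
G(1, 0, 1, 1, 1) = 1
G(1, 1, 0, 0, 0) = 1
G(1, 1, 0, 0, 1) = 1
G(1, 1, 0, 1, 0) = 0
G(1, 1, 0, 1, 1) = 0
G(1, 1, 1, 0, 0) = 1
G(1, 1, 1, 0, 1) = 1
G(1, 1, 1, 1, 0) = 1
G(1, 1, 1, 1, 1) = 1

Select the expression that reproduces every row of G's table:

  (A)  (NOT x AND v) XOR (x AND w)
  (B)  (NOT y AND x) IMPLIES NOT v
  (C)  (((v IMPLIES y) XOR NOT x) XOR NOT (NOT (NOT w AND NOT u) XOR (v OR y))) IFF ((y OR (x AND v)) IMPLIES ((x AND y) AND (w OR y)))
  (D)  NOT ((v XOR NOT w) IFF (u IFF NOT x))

(B) fails at (0,0,0,0,0): the formula yields 1, G is 0.
(C) fails at (0,0,0,0,0): the formula yields 1, G is 0.
(D) fails at (0,0,0,0,0): the formula yields 1, G is 0.
That leaves (A). Evaluating it on every row reproduces the table of G exactly.

A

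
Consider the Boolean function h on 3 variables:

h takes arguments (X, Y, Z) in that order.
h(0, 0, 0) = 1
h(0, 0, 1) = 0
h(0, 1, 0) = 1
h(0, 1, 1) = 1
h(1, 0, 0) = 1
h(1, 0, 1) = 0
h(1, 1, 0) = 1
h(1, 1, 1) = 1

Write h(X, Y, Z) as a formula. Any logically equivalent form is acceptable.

There are just 2 zero rows: (0,0,1), (1,0,1). Their minterms are ¬X·¬Y·Z, X·¬Y·Z; the OR of those covers precisely the 0-outputs, and negating it yields h.

h(X, Y, Z) = not (((not X and not Y) and Z) or ((X and not Y) and Z))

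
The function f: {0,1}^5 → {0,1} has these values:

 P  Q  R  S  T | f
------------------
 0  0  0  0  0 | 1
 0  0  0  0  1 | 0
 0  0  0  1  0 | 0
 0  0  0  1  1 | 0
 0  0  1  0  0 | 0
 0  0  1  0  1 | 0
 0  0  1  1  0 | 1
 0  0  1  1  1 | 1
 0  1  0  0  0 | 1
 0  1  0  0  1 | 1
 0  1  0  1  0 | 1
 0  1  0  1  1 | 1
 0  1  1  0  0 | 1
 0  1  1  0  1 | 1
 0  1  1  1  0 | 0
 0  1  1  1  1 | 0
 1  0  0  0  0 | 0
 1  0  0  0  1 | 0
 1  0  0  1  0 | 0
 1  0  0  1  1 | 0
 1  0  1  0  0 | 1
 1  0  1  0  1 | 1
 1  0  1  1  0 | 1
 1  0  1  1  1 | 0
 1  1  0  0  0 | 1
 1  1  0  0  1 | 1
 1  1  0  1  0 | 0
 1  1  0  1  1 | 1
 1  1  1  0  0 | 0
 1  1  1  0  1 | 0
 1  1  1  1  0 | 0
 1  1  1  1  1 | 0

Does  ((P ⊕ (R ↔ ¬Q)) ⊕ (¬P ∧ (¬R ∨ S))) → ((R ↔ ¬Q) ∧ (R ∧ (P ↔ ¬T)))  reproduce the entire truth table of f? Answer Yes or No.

Evaluate ((P ⊕ (R ↔ ¬Q)) ⊕ (¬P ∧ (¬R ∨ S))) → ((R ↔ ¬Q) ∧ (R ∧ (P ↔ ¬T))) on each row and compare to f:
  P=0, Q=0, R=0, S=0, T=0: formula gives 0, but f = 1 ✗
Since they disagree at (0,0,0,0,0), the expression is not a correct formula for f.

No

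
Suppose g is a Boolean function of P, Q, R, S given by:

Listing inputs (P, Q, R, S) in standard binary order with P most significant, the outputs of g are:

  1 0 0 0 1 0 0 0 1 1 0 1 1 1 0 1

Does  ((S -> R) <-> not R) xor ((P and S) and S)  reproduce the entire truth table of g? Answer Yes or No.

Yes

Evaluate ((S -> R) <-> not R) xor ((P and S) and S) on each row and compare to g:
  P=0, Q=0, R=0, S=0: formula gives 1, g = 1 ✓
  P=0, Q=0, R=0, S=1: formula gives 0, g = 0 ✓
  P=0, Q=0, R=1, S=0: formula gives 0, g = 0 ✓
  P=0, Q=0, R=1, S=1: formula gives 0, g = 0 ✓
  … (the remaining 12 rows also agree.)
All 16 rows match — the expression computes g exactly.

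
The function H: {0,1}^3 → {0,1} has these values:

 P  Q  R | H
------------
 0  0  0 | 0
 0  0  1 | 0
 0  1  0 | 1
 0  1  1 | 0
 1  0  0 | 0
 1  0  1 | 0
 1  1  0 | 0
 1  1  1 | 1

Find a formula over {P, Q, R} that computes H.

H(P, Q, R) = ((NOT P AND Q) AND NOT R) OR ((P AND Q) AND R)

The 1-rows are (0,1,0), (1,1,1). Each contributes one minterm — ¬P·Q·¬R; P·Q·R — and their disjunction is a sum-of-products form of H.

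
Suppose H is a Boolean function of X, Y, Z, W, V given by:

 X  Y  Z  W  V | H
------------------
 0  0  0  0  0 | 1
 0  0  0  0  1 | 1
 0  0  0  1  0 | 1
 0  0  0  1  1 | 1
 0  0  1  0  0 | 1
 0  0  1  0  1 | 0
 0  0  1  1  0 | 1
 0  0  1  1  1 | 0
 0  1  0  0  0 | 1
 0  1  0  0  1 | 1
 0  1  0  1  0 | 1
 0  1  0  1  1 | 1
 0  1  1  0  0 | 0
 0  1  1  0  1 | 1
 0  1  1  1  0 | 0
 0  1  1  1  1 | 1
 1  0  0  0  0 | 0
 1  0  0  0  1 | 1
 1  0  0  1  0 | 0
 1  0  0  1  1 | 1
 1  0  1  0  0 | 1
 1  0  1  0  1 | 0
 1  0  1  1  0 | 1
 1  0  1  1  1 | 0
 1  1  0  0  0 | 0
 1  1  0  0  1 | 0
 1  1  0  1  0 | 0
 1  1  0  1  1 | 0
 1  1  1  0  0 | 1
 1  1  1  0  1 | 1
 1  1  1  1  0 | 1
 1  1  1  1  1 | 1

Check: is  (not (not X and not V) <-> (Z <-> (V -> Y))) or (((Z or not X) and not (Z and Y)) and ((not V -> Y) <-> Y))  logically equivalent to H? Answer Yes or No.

Yes

Check the formula against H row by row:
  X=0, Y=0, Z=0, W=0, V=0: formula gives 1, H = 1 ✓
  X=0, Y=0, Z=0, W=0, V=1: formula gives 1, H = 1 ✓
  X=0, Y=0, Z=0, W=1, V=0: formula gives 1, H = 1 ✓
  X=0, Y=0, Z=0, W=1, V=1: formula gives 1, H = 1 ✓
  …and likewise for the remaining 28 rows.
No disagreement on any input; they are logically equivalent.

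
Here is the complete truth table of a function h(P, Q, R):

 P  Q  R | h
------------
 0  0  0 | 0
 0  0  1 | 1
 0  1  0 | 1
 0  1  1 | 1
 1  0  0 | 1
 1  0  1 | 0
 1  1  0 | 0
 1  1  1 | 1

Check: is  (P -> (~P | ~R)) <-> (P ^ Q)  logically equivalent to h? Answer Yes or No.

No

Evaluate (P -> (~P | ~R)) <-> (P ^ Q) on each row and compare to h:
  P=0, Q=0, R=0: formula gives 0, h = 0 ✓
  P=0, Q=0, R=1: formula gives 0, but h = 1 ✗
Since they disagree at (0,0,1), the expression is not a correct formula for h.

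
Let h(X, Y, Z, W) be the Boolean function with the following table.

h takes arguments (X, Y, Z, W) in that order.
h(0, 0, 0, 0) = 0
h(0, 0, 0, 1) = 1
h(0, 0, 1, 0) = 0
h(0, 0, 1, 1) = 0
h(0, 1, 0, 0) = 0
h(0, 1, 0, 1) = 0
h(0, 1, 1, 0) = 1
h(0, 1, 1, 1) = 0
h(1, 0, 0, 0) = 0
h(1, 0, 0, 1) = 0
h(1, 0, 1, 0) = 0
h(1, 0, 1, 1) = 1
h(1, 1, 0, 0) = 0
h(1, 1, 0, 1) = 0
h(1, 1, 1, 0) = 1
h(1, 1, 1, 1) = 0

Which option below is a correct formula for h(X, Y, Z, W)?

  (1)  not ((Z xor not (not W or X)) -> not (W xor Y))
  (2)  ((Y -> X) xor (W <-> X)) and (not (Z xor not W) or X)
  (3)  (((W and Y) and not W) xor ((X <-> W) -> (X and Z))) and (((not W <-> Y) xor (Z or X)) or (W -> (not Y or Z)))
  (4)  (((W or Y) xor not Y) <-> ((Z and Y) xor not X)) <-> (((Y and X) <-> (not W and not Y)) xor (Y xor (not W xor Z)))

(2) disagrees with h on (1,0,0,0) (formula → 1, table → 0); rule it out.
(3) disagrees with h on (0,0,1,1) (formula → 1, table → 0); rule it out.
(4) disagrees with h on (0,0,0,0) (formula → 1, table → 0); rule it out.
That leaves (1). Evaluating it on every row reproduces the table of h exactly.

1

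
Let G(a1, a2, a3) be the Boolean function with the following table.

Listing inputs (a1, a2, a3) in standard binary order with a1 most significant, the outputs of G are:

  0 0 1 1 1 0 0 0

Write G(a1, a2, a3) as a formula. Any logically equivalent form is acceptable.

G(a1, a2, a3) = (((a1' · a2) · a3') + ((a1' · a2) · a3)) + ((a1 · a2') · a3')

The 1-rows are (0,1,0), (0,1,1), (1,0,0). Each contributes one minterm — ¬a1·a2·¬a3; ¬a1·a2·a3; a1·¬a2·¬a3 — and their disjunction is a sum-of-products form of G.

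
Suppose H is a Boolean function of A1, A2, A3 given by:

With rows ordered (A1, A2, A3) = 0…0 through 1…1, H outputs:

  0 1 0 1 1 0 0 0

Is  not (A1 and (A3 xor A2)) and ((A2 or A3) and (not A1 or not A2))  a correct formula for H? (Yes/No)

Check the formula against H row by row:
  A1=0, A2=0, A3=0: formula gives 0, H = 0 ✓
  A1=0, A2=0, A3=1: formula gives 1, H = 1 ✓
  A1=0, A2=1, A3=0: formula gives 1, but H = 0 ✗
Row (0,1,0) is a counterexample, so the formula is not equivalent to H.

No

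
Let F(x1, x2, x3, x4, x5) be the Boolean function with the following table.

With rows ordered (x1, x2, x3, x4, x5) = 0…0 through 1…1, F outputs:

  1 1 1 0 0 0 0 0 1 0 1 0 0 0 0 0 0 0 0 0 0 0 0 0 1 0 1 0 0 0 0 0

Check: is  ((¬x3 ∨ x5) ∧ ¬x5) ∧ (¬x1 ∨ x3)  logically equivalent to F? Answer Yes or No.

No

Check the formula against F row by row:
  x1=0, x2=0, x3=0, x4=0, x5=0: formula gives 1, F = 1 ✓
  x1=0, x2=0, x3=0, x4=0, x5=1: formula gives 0, but F = 1 ✗
Since they disagree at (0,0,0,0,1), the expression is not a correct formula for F.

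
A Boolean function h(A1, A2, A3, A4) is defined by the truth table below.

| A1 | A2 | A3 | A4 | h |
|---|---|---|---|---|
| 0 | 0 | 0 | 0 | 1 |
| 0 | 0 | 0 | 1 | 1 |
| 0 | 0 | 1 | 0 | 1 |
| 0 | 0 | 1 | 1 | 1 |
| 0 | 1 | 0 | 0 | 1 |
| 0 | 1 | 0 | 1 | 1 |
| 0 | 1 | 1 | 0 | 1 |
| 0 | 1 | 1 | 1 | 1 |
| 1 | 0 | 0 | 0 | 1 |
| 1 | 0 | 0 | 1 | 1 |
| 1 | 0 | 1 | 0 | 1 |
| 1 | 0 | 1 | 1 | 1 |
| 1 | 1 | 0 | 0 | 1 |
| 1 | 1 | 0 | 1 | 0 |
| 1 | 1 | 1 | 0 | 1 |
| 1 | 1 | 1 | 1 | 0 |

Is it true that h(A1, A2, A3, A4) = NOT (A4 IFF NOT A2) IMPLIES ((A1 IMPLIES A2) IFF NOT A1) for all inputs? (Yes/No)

Yes

Check the formula against h row by row:
  A1=0, A2=0, A3=0, A4=0: formula gives 1, h = 1 ✓
  A1=0, A2=0, A3=0, A4=1: formula gives 1, h = 1 ✓
  A1=0, A2=0, A3=1, A4=0: formula gives 1, h = 1 ✓
  A1=0, A2=0, A3=1, A4=1: formula gives 1, h = 1 ✓
  … (the remaining 12 rows also agree.)
All 16 rows match — the expression computes h exactly.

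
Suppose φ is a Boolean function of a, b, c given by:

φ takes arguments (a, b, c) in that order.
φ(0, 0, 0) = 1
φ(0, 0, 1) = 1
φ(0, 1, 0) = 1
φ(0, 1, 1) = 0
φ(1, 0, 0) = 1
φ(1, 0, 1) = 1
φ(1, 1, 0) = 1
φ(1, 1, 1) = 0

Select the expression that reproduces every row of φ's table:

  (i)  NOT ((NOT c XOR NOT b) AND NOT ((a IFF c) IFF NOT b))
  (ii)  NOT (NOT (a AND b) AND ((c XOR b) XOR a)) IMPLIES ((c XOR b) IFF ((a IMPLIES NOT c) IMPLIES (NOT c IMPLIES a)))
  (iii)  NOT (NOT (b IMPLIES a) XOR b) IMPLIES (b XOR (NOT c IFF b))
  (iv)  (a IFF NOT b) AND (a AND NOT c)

ii

(i) disagrees with φ on (0,0,1) (formula → 0, table → 1); rule it out.
(iii) disagrees with φ on (0,0,0) (formula → 0, table → 1); rule it out.
(iv) disagrees with φ on (0,0,0) (formula → 0, table → 1); rule it out.
That leaves (ii). Evaluating it on every row reproduces the table of φ exactly.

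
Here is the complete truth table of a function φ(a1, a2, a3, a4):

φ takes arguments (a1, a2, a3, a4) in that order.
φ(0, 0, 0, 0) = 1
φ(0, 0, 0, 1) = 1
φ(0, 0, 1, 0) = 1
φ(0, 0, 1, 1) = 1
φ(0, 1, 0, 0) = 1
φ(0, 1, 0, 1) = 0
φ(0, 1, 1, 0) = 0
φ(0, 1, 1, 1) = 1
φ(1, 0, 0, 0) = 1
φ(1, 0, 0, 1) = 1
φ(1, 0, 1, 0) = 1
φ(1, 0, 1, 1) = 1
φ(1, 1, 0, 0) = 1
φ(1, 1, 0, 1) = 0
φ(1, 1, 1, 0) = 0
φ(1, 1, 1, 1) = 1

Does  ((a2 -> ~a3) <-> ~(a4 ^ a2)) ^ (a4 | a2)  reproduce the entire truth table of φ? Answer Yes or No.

Yes

Test each input against both φ and the formula:
  a1=0, a2=0, a3=0, a4=0: formula gives 1, φ = 1 ✓
  a1=0, a2=0, a3=0, a4=1: formula gives 1, φ = 1 ✓
  a1=0, a2=0, a3=1, a4=0: formula gives 1, φ = 1 ✓
  a1=0, a2=0, a3=1, a4=1: formula gives 1, φ = 1 ✓
  … (the remaining 12 rows also agree.)
Every row agrees, so the formula is equivalent.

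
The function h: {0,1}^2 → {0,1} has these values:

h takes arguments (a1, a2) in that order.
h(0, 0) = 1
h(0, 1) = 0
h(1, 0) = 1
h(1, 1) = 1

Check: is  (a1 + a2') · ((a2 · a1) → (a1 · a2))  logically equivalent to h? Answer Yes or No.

Evaluate (a1 + a2') · ((a2 · a1) → (a1 · a2)) on each row and compare to h:
  a1=0, a2=0: formula gives 1, h = 1 ✓
  a1=0, a2=1: formula gives 0, h = 0 ✓
  a1=1, a2=0: formula gives 1, h = 1 ✓
  a1=1, a2=1: formula gives 1, h = 1 ✓
No disagreement on any input; they are logically equivalent.

Yes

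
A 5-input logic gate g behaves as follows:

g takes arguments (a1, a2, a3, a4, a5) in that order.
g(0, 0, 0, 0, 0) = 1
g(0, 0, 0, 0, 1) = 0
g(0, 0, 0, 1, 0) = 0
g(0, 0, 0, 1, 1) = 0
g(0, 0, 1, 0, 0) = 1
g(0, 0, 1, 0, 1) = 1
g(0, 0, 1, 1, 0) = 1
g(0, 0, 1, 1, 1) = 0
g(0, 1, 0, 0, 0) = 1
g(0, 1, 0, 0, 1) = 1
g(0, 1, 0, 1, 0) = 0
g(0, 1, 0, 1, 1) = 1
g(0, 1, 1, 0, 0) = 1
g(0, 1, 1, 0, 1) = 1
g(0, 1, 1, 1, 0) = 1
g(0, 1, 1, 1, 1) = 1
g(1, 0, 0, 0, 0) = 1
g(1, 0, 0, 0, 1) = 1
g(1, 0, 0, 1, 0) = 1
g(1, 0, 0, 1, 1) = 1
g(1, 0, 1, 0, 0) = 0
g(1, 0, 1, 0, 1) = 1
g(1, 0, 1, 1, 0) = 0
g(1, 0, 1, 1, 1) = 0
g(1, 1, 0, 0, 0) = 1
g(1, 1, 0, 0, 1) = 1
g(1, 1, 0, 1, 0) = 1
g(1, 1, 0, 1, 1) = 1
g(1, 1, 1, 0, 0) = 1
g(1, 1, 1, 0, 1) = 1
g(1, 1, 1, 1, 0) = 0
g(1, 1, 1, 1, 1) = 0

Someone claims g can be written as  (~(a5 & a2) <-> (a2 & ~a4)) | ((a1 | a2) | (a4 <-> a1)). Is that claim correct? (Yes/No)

No

Check the formula against g row by row:
  a1=0, a2=0, a3=0, a4=0, a5=0: formula gives 1, g = 1 ✓
  a1=0, a2=0, a3=0, a4=0, a5=1: formula gives 1, but g = 0 ✗
Since they disagree at (0,0,0,0,1), the expression is not a correct formula for g.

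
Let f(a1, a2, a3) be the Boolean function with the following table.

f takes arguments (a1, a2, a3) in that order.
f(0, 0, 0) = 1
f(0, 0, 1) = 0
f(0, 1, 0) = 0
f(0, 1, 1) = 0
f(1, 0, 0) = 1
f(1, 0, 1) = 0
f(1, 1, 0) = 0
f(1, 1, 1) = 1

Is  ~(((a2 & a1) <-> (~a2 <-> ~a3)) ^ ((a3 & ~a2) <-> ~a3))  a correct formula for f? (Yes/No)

No

Evaluate ~(((a2 & a1) <-> (~a2 <-> ~a3)) ^ ((a3 & ~a2) <-> ~a3)) on each row and compare to f:
  a1=0, a2=0, a3=0: formula gives 1, f = 1 ✓
  a1=0, a2=0, a3=1: formula gives 0, f = 0 ✓
  a1=0, a2=1, a3=0: formula gives 0, f = 0 ✓
  a1=0, a2=1, a3=1: formula gives 0, f = 0 ✓
  a1=1, a2=0, a3=0: formula gives 1, f = 1 ✓
  …
  a1=1, a2=1, a3=0: formula gives 1, but f = 0 ✗
Since they disagree at (1,1,0), the expression is not a correct formula for f.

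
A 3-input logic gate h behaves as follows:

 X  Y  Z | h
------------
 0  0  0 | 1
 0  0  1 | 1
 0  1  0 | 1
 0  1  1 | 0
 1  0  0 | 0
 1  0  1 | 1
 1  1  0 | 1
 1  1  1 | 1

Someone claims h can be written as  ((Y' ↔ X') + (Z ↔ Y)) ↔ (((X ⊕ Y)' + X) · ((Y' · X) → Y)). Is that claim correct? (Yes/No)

Check the formula against h row by row:
  X=0, Y=0, Z=0: formula gives 1, h = 1 ✓
  X=0, Y=0, Z=1: formula gives 1, h = 1 ✓
  X=0, Y=1, Z=0: formula gives 1, h = 1 ✓
  X=0, Y=1, Z=1: formula gives 0, h = 0 ✓
  X=1, Y=0, Z=0: formula gives 0, h = 0 ✓
  … (the remaining 3 rows also agree.)
No disagreement on any input; they are logically equivalent.

Yes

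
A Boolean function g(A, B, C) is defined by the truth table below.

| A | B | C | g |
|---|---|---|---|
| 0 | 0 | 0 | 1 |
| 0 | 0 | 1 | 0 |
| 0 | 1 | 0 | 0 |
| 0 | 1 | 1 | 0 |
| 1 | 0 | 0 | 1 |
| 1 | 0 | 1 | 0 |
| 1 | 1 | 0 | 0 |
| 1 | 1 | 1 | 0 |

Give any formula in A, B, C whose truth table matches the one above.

g(A, B, C) = ((NOT A AND NOT B) AND NOT C) OR ((A AND NOT B) AND NOT C)

The 1-rows are (0,0,0), (1,0,0). Each contributes one minterm — ¬A·¬B·¬C; A·¬B·¬C — and their disjunction is a sum-of-products form of g.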